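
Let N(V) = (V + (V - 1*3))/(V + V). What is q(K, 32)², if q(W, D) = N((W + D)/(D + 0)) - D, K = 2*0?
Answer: 4225/4 ≈ 1056.3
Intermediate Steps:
N(V) = (-3 + 2*V)/(2*V) (N(V) = (V + (V - 3))/((2*V)) = (V + (-3 + V))*(1/(2*V)) = (-3 + 2*V)*(1/(2*V)) = (-3 + 2*V)/(2*V))
K = 0
q(W, D) = -D + D*(-3/2 + (D + W)/D)/(D + W) (q(W, D) = (-3/2 + (W + D)/(D + 0))/(((W + D)/(D + 0))) - D = (-3/2 + (D + W)/D)/(((D + W)/D)) - D = (D/(D + W))*(-3/2 + (D + W)/D) - D = D*(-3/2 + (D + W)/D)/(D + W) - D = -D + D*(-3/2 + (D + W)/D)/(D + W))
q(K, 32)² = ((0 - ½*32 - 1*32*(32 + 0))/(32 + 0))² = ((0 - 16 - 1*32*32)/32)² = ((0 - 16 - 1024)/32)² = ((1/32)*(-1040))² = (-65/2)² = 4225/4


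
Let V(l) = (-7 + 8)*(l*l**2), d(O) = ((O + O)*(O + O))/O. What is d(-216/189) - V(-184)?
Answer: 43606496/7 ≈ 6.2295e+6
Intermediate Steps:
d(O) = 4*O (d(O) = ((2*O)*(2*O))/O = (4*O**2)/O = 4*O)
V(l) = l**3 (V(l) = 1*l**3 = l**3)
d(-216/189) - V(-184) = 4*(-216/189) - 1*(-184)**3 = 4*(-216*1/189) - 1*(-6229504) = 4*(-8/7) + 6229504 = -32/7 + 6229504 = 43606496/7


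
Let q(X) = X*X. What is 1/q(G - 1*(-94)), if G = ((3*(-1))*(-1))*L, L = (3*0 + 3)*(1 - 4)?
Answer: 1/4489 ≈ 0.00022277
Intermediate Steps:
L = -9 (L = (0 + 3)*(-3) = 3*(-3) = -9)
G = -27 (G = ((3*(-1))*(-1))*(-9) = -3*(-1)*(-9) = 3*(-9) = -27)
q(X) = X²
1/q(G - 1*(-94)) = 1/((-27 - 1*(-94))²) = 1/((-27 + 94)²) = 1/(67²) = 1/4489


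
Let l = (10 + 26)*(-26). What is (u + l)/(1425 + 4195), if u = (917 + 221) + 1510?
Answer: 428/1405 ≈ 0.30463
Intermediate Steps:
l = -936 (l = 36*(-26) = -936)
u = 2648 (u = 1138 + 1510 = 2648)
(u + l)/(1425 + 4195) = (2648 - 936)/(1425 + 4195) = 1712/5620 = 1712*(1/5620) = 428/1405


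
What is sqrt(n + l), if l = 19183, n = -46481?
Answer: I*sqrt(27298) ≈ 165.22*I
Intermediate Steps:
sqrt(n + l) = sqrt(-46481 + 19183) = sqrt(-27298) = I*sqrt(27298)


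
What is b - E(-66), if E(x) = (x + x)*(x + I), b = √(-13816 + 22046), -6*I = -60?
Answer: -7392 + √8230 ≈ -7301.3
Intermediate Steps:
I = 10 (I = -⅙*(-60) = 10)
b = √8230 ≈ 90.719
E(x) = 2*x*(10 + x) (E(x) = (x + x)*(x + 10) = (2*x)*(10 + x) = 2*x*(10 + x))
b - E(-66) = √8230 - 2*(-66)*(10 - 66) = √8230 - 2*(-66)*(-56) = √8230 - 1*7392 = √8230 - 7392 = -7392 + √8230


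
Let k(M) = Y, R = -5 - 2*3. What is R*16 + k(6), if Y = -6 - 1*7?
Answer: -189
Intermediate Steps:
R = -11 (R = -5 - 6 = -11)
Y = -13 (Y = -6 - 7 = -13)
k(M) = -13
R*16 + k(6) = -11*16 - 13 = -176 - 13 = -189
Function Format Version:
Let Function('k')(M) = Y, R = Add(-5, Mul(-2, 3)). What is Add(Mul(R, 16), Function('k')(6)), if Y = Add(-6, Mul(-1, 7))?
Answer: -189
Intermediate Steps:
R = -11 (R = Add(-5, -6) = -11)
Y = -13 (Y = Add(-6, -7) = -13)
Function('k')(M) = -13
Add(Mul(R, 16), Function('k')(6)) = Add(Mul(-11, 16), -13) = Add(-176, -13) = -189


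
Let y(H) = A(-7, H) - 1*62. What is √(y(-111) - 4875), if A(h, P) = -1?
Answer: I*√4938 ≈ 70.271*I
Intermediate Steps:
y(H) = -63 (y(H) = -1 - 1*62 = -1 - 62 = -63)
√(y(-111) - 4875) = √(-63 - 4875) = √(-4938) = I*√4938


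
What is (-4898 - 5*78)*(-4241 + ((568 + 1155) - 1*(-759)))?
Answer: 9301592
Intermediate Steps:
(-4898 - 5*78)*(-4241 + ((568 + 1155) - 1*(-759))) = (-4898 - 390)*(-4241 + (1723 + 759)) = -5288*(-4241 + 2482) = -5288*(-1759) = 9301592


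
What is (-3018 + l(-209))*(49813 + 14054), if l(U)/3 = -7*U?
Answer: 87561657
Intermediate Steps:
l(U) = -21*U (l(U) = 3*(-7*U) = -21*U)
(-3018 + l(-209))*(49813 + 14054) = (-3018 - 21*(-209))*(49813 + 14054) = (-3018 + 4389)*63867 = 1371*63867 = 87561657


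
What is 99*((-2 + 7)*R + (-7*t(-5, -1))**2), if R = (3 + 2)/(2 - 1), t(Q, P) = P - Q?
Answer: 80091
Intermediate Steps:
R = 5 (R = 5/1 = 5*1 = 5)
99*((-2 + 7)*R + (-7*t(-5, -1))**2) = 99*((-2 + 7)*5 + (-7*(-1 - 1*(-5)))**2) = 99*(5*5 + (-7*(-1 + 5))**2) = 99*(25 + (-7*4)**2) = 99*(25 + (-28)**2) = 99*(25 + 784) = 99*809 = 80091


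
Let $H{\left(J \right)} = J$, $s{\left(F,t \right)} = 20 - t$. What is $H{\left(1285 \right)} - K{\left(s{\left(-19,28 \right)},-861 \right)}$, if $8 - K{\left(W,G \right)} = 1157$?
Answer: $2434$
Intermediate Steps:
$K{\left(W,G \right)} = -1149$ ($K{\left(W,G \right)} = 8 - 1157 = -1149$)
$H{\left(1285 \right)} - K{\left(s{\left(-19,28 \right)},-861 \right)} = 1285 - -1149 = 1285 + 1149 = 2434$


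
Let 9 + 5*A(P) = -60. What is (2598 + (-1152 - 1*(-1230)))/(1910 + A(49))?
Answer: 13380/9481 ≈ 1.4112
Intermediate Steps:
A(P) = -69/5 (A(P) = -9/5 + (1/5)*(-60) = -9/5 - 12 = -69/5)
(2598 + (-1152 - 1*(-1230)))/(1910 + A(49)) = (2598 + (-1152 - 1*(-1230)))/(1910 - 69/5) = (2598 + (-1152 + 1230))/(9481/5) = (2598 + 78)*(5/9481) = 2676*(5/9481) = 13380/9481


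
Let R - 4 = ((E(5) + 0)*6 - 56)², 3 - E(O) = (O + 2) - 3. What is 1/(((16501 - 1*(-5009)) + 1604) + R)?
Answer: 1/26962 ≈ 3.7089e-5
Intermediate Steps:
E(O) = 4 - O (E(O) = 3 - ((O + 2) - 3) = 3 - ((2 + O) - 3) = 3 - (-1 + O) = 3 + (1 - O) = 4 - O)
R = 3848 (R = 4 + (((4 - 1*5) + 0)*6 - 56)² = 4 + (((4 - 5) + 0)*6 - 56)² = 4 + ((-1 + 0)*6 - 56)² = 4 + (-1*6 - 56)² = 4 + (-6 - 56)² = 4 + (-62)² = 4 + 3844 = 3848)
1/(((16501 - 1*(-5009)) + 1604) + R) = 1/(((16501 - 1*(-5009)) + 1604) + 3848) = 1/(((16501 + 5009) + 1604) + 3848) = 1/((21510 + 1604) + 3848) = 1/(23114 + 3848) = 1/26962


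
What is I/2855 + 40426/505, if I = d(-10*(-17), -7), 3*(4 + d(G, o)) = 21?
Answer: 23083549/288355 ≈ 80.052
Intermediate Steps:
d(G, o) = 3 (d(G, o) = -4 + (⅓)*21 = -4 + 7 = 3)
I = 3
I/2855 + 40426/505 = 3/2855 + 40426/505 = 23083549/288355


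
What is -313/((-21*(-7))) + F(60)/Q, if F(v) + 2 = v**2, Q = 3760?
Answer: -323987/276360 ≈ -1.1723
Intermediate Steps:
F(v) = -2 + v**2
-313/((-21*(-7))) + F(60)/Q = -313/((-21*(-7))) + (-2 + 60**2)/3760 = -313/147 + (-2 + 3600)*(1/3760) = -313*1/147 + 3598*(1/3760) = -313/147 + 1799/1880 = -323987/276360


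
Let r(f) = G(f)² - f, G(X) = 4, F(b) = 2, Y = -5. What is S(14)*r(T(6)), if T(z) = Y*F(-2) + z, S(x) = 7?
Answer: 140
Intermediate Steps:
T(z) = -10 + z (T(z) = -5*2 + z = -10 + z)
r(f) = 16 - f (r(f) = 4² - f = 16 - f)
S(14)*r(T(6)) = 7*(16 - (-10 + 6)) = 7*(16 - 1*(-4)) = 7*(16 + 4) = 7*20 = 140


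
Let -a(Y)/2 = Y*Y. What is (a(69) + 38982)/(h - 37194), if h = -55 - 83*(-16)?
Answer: -29460/35921 ≈ -0.82013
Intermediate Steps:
a(Y) = -2*Y² (a(Y) = -2*Y*Y = -2*Y²)
h = 1273 (h = -55 + 1328 = 1273)
(a(69) + 38982)/(h - 37194) = (-2*69² + 38982)/(1273 - 37194) = (-2*4761 + 38982)/(-35921) = (-9522 + 38982)*(-1/35921) = 29460*(-1/35921) = -29460/35921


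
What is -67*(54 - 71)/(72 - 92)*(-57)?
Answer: 64923/20 ≈ 3246.1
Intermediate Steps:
-67*(54 - 71)/(72 - 92)*(-57) = -(-1139)/(-20)*(-57) = -(-1139)*(-1)/20*(-57) = -67*17/20*(-57) = -1139/20*(-57) = 64923/20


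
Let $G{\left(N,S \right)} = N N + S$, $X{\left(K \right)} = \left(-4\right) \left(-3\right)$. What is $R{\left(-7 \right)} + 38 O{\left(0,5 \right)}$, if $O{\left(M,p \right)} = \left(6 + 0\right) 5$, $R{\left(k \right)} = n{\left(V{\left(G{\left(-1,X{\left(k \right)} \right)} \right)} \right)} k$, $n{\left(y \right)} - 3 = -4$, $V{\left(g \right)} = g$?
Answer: $1147$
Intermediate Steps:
$X{\left(K \right)} = 12$
$G{\left(N,S \right)} = S + N^{2}$ ($G{\left(N,S \right)} = N^{2} + S = S + N^{2}$)
$n{\left(y \right)} = -1$ ($n{\left(y \right)} = 3 - 4 = -1$)
$R{\left(k \right)} = - k$
$O{\left(M,p \right)} = 30$ ($O{\left(M,p \right)} = 6 \cdot 5 = 30$)
$R{\left(-7 \right)} + 38 O{\left(0,5 \right)} = \left(-1\right) \left(-7\right) + 38 \cdot 30 = 7 + 1140 = 1147$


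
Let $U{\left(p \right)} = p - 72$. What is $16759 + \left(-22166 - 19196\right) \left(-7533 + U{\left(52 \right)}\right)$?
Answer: $312423945$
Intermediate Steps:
$U{\left(p \right)} = -72 + p$ ($U{\left(p \right)} = p - 72 = -72 + p$)
$16759 + \left(-22166 - 19196\right) \left(-7533 + U{\left(52 \right)}\right) = 16759 + \left(-22166 - 19196\right) \left(-7533 + \left(-72 + 52\right)\right) = 16759 - 41362 \left(-7533 - 20\right) = 16759 - -312407186 = 16759 + 312407186 = 312423945$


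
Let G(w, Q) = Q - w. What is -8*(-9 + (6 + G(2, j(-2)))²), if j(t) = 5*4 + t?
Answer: -3800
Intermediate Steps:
j(t) = 20 + t
-8*(-9 + (6 + G(2, j(-2)))²) = -8*(-9 + (6 + ((20 - 2) - 1*2))²) = -8*(-9 + (6 + (18 - 2))²) = -8*(-9 + (6 + 16)²) = -8*(-9 + 22²) = -8*(-9 + 484) = -8*475 = -3800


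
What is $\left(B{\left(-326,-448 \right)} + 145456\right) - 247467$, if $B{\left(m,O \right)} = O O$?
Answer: $98693$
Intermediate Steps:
$B{\left(m,O \right)} = O^{2}$
$\left(B{\left(-326,-448 \right)} + 145456\right) - 247467 = \left(\left(-448\right)^{2} + 145456\right) - 247467 = \left(200704 + 145456\right) - 247467 = 346160 - 247467 = 98693$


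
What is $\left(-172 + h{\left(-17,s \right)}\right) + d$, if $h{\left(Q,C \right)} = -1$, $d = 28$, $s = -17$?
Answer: $-145$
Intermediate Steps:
$\left(-172 + h{\left(-17,s \right)}\right) + d = \left(-172 - 1\right) + 28 = -173 + 28 = -145$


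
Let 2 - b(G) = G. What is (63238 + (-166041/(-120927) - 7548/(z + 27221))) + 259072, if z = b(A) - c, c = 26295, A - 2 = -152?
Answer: 7002562358677/21726551 ≈ 3.2230e+5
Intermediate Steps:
A = -150 (A = 2 - 152 = -150)
b(G) = 2 - G
z = -26143 (z = (2 - 1*(-150)) - 1*26295 = (2 + 150) - 26295 = 152 - 26295 = -26143)
(63238 + (-166041/(-120927) - 7548/(z + 27221))) + 259072 = (63238 + (-166041/(-120927) - 7548/(-26143 + 27221))) + 259072 = (63238 + (-166041*(-1/120927) - 7548/1078)) + 259072 = (63238 + (55347/40309 - 7548*1/1078)) + 259072 = (63238 + (55347/40309 - 3774/539)) + 259072 = (63238 - 122294133/21726551) + 259072 = 1373821338005/21726551 + 259072 = 7002562358677/21726551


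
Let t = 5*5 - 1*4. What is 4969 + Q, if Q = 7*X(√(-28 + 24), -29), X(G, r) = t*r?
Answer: 706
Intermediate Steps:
t = 21 (t = 25 - 4 = 21)
X(G, r) = 21*r
Q = -4263 (Q = 7*(21*(-29)) = 7*(-609) = -4263)
4969 + Q = 4969 - 4263 = 706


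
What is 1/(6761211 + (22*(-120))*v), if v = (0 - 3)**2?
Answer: 1/6737451 ≈ 1.4842e-7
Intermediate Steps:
v = 9 (v = (-3)**2 = 9)
1/(6761211 + (22*(-120))*v) = 1/(6761211 + (22*(-120))*9) = 1/(6761211 - 2640*9) = 1/(6761211 - 23760) = 1/6737451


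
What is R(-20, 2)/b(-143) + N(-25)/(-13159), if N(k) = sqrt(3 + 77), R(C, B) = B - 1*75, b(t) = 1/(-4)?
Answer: 292 - 4*sqrt(5)/13159 ≈ 292.00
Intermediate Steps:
b(t) = -1/4
R(C, B) = -75 + B (R(C, B) = B - 75 = -75 + B)
N(k) = 4*sqrt(5) (N(k) = sqrt(80) = 4*sqrt(5))
R(-20, 2)/b(-143) + N(-25)/(-13159) = (-75 + 2)/(-1/4) + (4*sqrt(5))/(-13159) = -73*(-4) + (4*sqrt(5))*(-1/13159) = 292 - 4*sqrt(5)/13159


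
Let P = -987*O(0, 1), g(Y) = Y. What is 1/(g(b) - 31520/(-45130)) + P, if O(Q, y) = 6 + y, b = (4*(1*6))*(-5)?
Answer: -3719865385/538408 ≈ -6909.0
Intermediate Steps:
b = -120 (b = (4*6)*(-5) = 24*(-5) = -120)
P = -6909 (P = -987*(6 + 1) = -987*7 = -6909)
1/(g(b) - 31520/(-45130)) + P = 1/(-120 - 31520/(-45130)) - 6909 = 1/(-120 - 31520*(-1/45130)) - 6909 = 1/(-120 + 3152/4513) - 6909 = 1/(-538408/4513) - 6909 = -4513/538408 - 6909 = -3719865385/538408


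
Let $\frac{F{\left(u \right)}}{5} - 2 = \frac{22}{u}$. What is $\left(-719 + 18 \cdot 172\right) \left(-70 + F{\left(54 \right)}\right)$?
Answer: $- \frac{3720005}{27} \approx -1.3778 \cdot 10^{5}$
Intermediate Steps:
$F{\left(u \right)} = 10 + \frac{110}{u}$ ($F{\left(u \right)} = 10 + 5 \frac{22}{u} = 10 + \frac{110}{u}$)
$\left(-719 + 18 \cdot 172\right) \left(-70 + F{\left(54 \right)}\right) = \left(-719 + 18 \cdot 172\right) \left(-70 + \left(10 + \frac{110}{54}\right)\right) = \left(-719 + 3096\right) \left(-70 + \left(10 + 110 \cdot \frac{1}{54}\right)\right) = 2377 \left(-70 + \left(10 + \frac{55}{27}\right)\right) = 2377 \left(-70 + \frac{325}{27}\right) = 2377 \left(- \frac{1565}{27}\right) = - \frac{3720005}{27}$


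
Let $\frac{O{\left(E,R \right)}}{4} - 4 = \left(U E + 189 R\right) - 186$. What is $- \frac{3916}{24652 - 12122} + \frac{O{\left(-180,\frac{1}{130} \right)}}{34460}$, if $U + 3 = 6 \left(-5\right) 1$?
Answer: $\frac{499585017}{1403297350} \approx 0.35601$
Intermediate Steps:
$U = -33$ ($U = -3 + 6 \left(-5\right) 1 = -3 - 30 = -33$)
$O{\left(E,R \right)} = -728 - 132 E + 756 R$ ($O{\left(E,R \right)} = 16 + 4 \left(\left(- 33 E + 189 R\right) - 186\right) = 16 + 4 \left(-186 - 33 E + 189 R\right) = 16 - \left(744 - 756 R + 132 E\right) = -728 - 132 E + 756 R$)
$- \frac{3916}{24652 - 12122} + \frac{O{\left(-180,\frac{1}{130} \right)}}{34460} = - \frac{3916}{24652 - 12122} + \frac{-728 - -23760 + \frac{756}{130}}{34460} = - \frac{3916}{24652 - 12122} + \left(-728 + 23760 + 756 \cdot \frac{1}{130}\right) \frac{1}{34460} = - \frac{3916}{12530} + \left(-728 + 23760 + \frac{378}{65}\right) \frac{1}{34460} = \left(-3916\right) \frac{1}{12530} + \frac{1497458}{65} \cdot \frac{1}{34460} = - \frac{1958}{6265} + \frac{748729}{1119950} = \frac{499585017}{1403297350}$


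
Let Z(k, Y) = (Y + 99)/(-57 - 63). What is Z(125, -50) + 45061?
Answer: 5407271/120 ≈ 45061.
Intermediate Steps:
Z(k, Y) = -33/40 - Y/120 (Z(k, Y) = (99 + Y)/(-120) = (99 + Y)*(-1/120) = -33/40 - Y/120)
Z(125, -50) + 45061 = (-33/40 - 1/120*(-50)) + 45061 = (-33/40 + 5/12) + 45061 = -49/120 + 45061 = 5407271/120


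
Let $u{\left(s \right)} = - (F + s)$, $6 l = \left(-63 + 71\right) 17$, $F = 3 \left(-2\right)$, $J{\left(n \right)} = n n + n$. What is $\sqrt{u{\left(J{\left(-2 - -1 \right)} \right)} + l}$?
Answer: $\frac{\sqrt{258}}{3} \approx 5.3541$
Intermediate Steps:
$J{\left(n \right)} = n + n^{2}$ ($J{\left(n \right)} = n^{2} + n = n + n^{2}$)
$F = -6$
$l = \frac{68}{3}$ ($l = \frac{\left(-63 + 71\right) 17}{6} = \frac{8 \cdot 17}{6} = \frac{1}{6} \cdot 136 = \frac{68}{3} \approx 22.667$)
$u{\left(s \right)} = 6 - s$ ($u{\left(s \right)} = - (-6 + s) = 6 - s$)
$\sqrt{u{\left(J{\left(-2 - -1 \right)} \right)} + l} = \sqrt{\left(6 - \left(-2 - -1\right) \left(1 - 1\right)\right) + \frac{68}{3}} = \sqrt{\left(6 - \left(-2 + 1\right) \left(1 + \left(-2 + 1\right)\right)\right) + \frac{68}{3}} = \sqrt{\left(6 - - (1 - 1)\right) + \frac{68}{3}} = \sqrt{\left(6 - \left(-1\right) 0\right) + \frac{68}{3}} = \sqrt{\left(6 - 0\right) + \frac{68}{3}} = \sqrt{\left(6 + 0\right) + \frac{68}{3}} = \sqrt{6 + \frac{68}{3}} = \sqrt{\frac{86}{3}} = \frac{\sqrt{258}}{3}$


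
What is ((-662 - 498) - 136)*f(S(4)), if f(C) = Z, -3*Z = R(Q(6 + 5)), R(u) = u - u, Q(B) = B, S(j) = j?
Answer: 0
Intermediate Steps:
R(u) = 0
Z = 0 (Z = -1/3*0 = 0)
f(C) = 0
((-662 - 498) - 136)*f(S(4)) = ((-662 - 498) - 136)*0 = (-1160 - 136)*0 = -1296*0 = 0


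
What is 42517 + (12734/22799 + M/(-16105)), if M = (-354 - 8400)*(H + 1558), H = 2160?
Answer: 16353555177013/367177895 ≈ 44539.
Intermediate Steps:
M = -32547372 (M = (-354 - 8400)*(2160 + 1558) = -8754*3718 = -32547372)
42517 + (12734/22799 + M/(-16105)) = 42517 + (12734/22799 - 32547372/(-16105)) = 42517 + (12734*(1/22799) - 32547372*(-1/16105)) = 42517 + (12734/22799 + 32547372/16105) = 42517 + 742252615298/367177895 = 16353555177013/367177895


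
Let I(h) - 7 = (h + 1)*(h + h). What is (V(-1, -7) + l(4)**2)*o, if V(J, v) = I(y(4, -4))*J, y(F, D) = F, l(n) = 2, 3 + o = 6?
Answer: -129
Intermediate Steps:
o = 3 (o = -3 + 6 = 3)
I(h) = 7 + 2*h*(1 + h) (I(h) = 7 + (h + 1)*(h + h) = 7 + (1 + h)*(2*h) = 7 + 2*h*(1 + h))
V(J, v) = 47*J (V(J, v) = (7 + 2*4 + 2*4**2)*J = (7 + 8 + 2*16)*J = (7 + 8 + 32)*J = 47*J)
(V(-1, -7) + l(4)**2)*o = (47*(-1) + 2**2)*3 = (-47 + 4)*3 = -43*3 = -129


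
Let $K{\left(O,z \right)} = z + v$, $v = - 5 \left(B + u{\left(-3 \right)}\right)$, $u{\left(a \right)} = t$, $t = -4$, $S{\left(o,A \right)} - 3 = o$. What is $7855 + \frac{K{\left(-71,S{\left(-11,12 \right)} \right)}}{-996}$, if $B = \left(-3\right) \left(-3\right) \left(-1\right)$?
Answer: $\frac{2607841}{332} \approx 7854.9$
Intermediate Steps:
$S{\left(o,A \right)} = 3 + o$
$B = -9$ ($B = 9 \left(-1\right) = -9$)
$u{\left(a \right)} = -4$
$v = 65$ ($v = - 5 \left(-9 - 4\right) = \left(-5\right) \left(-13\right) = 65$)
$K{\left(O,z \right)} = 65 + z$ ($K{\left(O,z \right)} = z + 65 = 65 + z$)
$7855 + \frac{K{\left(-71,S{\left(-11,12 \right)} \right)}}{-996} = 7855 + \frac{65 + \left(3 - 11\right)}{-996} = 7855 + \left(65 - 8\right) \left(- \frac{1}{996}\right) = 7855 + 57 \left(- \frac{1}{996}\right) = 7855 - \frac{19}{332} = \frac{2607841}{332}$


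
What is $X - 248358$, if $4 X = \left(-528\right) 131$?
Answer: $-265650$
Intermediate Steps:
$X = -17292$ ($X = \frac{\left(-528\right) 131}{4} = \frac{1}{4} \left(-69168\right) = -17292$)
$X - 248358 = -17292 - 248358 = -265650$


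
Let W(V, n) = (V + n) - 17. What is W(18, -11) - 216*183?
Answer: -39538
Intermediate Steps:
W(V, n) = -17 + V + n
W(18, -11) - 216*183 = (-17 + 18 - 11) - 216*183 = -10 - 39528 = -39538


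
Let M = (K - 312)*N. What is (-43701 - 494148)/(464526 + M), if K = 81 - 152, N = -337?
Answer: -537849/593597 ≈ -0.90608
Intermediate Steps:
K = -71
M = 129071 (M = (-71 - 312)*(-337) = -383*(-337) = 129071)
(-43701 - 494148)/(464526 + M) = (-43701 - 494148)/(464526 + 129071) = -537849/593597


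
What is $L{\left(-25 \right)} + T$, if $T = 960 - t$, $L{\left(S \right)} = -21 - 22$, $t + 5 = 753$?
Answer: $169$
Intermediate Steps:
$t = 748$ ($t = -5 + 753 = 748$)
$L{\left(S \right)} = -43$ ($L{\left(S \right)} = -21 - 22 = -43$)
$T = 212$ ($T = 960 - 748 = 212$)
$L{\left(-25 \right)} + T = -43 + 212 = 169$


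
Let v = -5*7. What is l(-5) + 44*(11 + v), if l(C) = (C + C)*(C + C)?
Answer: -956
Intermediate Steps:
l(C) = 4*C² (l(C) = (2*C)*(2*C) = 4*C²)
v = -35
l(-5) + 44*(11 + v) = 4*(-5)² + 44*(11 - 35) = 4*25 + 44*(-24) = 100 - 1056 = -956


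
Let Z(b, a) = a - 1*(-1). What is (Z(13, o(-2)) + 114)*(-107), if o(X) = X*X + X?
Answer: -12519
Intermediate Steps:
o(X) = X + X² (o(X) = X² + X = X + X²)
Z(b, a) = 1 + a (Z(b, a) = a + 1 = 1 + a)
(Z(13, o(-2)) + 114)*(-107) = ((1 - 2*(1 - 2)) + 114)*(-107) = ((1 - 2*(-1)) + 114)*(-107) = ((1 + 2) + 114)*(-107) = (3 + 114)*(-107) = 117*(-107) = -12519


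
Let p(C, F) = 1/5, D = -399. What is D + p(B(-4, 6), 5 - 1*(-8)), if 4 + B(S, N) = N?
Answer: -1994/5 ≈ -398.80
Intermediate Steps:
B(S, N) = -4 + N
p(C, F) = ⅕
D + p(B(-4, 6), 5 - 1*(-8)) = -399 + ⅕ = -1994/5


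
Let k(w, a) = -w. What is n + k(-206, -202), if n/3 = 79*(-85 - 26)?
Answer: -26101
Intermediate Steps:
n = -26307 (n = 3*(79*(-85 - 26)) = 3*(79*(-111)) = 3*(-8769) = -26307)
n + k(-206, -202) = -26307 - 1*(-206) = -26307 + 206 = -26101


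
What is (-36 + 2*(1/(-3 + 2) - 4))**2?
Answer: 2116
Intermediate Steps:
(-36 + 2*(1/(-3 + 2) - 4))**2 = (-36 + 2*(1/(-1) - 4))**2 = (-36 + 2*(-1 - 4))**2 = (-36 + 2*(-5))**2 = (-36 - 10)**2 = (-46)**2 = 2116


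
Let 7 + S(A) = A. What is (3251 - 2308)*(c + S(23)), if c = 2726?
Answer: 2585706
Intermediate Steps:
S(A) = -7 + A
(3251 - 2308)*(c + S(23)) = (3251 - 2308)*(2726 + (-7 + 23)) = 943*(2726 + 16) = 943*2742 = 2585706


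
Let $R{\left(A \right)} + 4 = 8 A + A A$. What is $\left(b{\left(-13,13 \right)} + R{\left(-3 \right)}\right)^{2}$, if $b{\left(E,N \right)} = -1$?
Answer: $400$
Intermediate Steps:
$R{\left(A \right)} = -4 + A^{2} + 8 A$ ($R{\left(A \right)} = -4 + \left(8 A + A A\right) = -4 + \left(8 A + A^{2}\right) = -4 + \left(A^{2} + 8 A\right) = -4 + A^{2} + 8 A$)
$\left(b{\left(-13,13 \right)} + R{\left(-3 \right)}\right)^{2} = \left(-1 + \left(-4 + \left(-3\right)^{2} + 8 \left(-3\right)\right)\right)^{2} = \left(-1 - 19\right)^{2} = \left(-20\right)^{2} = 400$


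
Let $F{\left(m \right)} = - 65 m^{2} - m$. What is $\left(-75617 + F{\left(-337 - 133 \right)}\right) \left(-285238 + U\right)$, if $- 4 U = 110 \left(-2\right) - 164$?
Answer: $4115638972874$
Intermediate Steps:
$U = 96$ ($U = - \frac{110 \left(-2\right) - 164}{4} = - \frac{-220 - 164}{4} = \left(- \frac{1}{4}\right) \left(-384\right) = 96$)
$F{\left(m \right)} = - m - 65 m^{2}$
$\left(-75617 + F{\left(-337 - 133 \right)}\right) \left(-285238 + U\right) = \left(-75617 - \left(-337 - 133\right) \left(1 + 65 \left(-337 - 133\right)\right)\right) \left(-285238 + 96\right) = \left(-75617 - \left(-337 - 133\right) \left(1 + 65 \left(-337 - 133\right)\right)\right) \left(-285142\right) = \left(-75617 - - 470 \left(1 + 65 \left(-470\right)\right)\right) \left(-285142\right) = \left(-75617 - - 470 \left(1 - 30550\right)\right) \left(-285142\right) = \left(-75617 - \left(-470\right) \left(-30549\right)\right) \left(-285142\right) = \left(-75617 - 14358030\right) \left(-285142\right) = \left(-14433647\right) \left(-285142\right) = 4115638972874$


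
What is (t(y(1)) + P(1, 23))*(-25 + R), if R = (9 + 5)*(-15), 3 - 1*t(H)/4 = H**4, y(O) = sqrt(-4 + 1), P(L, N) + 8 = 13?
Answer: 4465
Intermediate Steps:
P(L, N) = 5 (P(L, N) = -8 + 13 = 5)
y(O) = I*sqrt(3) (y(O) = sqrt(-3) = I*sqrt(3))
t(H) = 12 - 4*H**4
R = -210 (R = 14*(-15) = -210)
(t(y(1)) + P(1, 23))*(-25 + R) = ((12 - 4*(I*sqrt(3))**4) + 5)*(-25 - 210) = ((12 - 4*9) + 5)*(-235) = ((12 - 36) + 5)*(-235) = (-24 + 5)*(-235) = -19*(-235) = 4465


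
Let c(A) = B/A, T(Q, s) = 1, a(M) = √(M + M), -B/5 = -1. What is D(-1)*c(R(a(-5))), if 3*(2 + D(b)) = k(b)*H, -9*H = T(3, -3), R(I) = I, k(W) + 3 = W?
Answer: 25*I*√10/27 ≈ 2.928*I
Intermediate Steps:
B = 5 (B = -5*(-1) = 5)
a(M) = √2*√M (a(M) = √(2*M) = √2*√M)
k(W) = -3 + W
H = -⅑ (H = -⅑*1 = -⅑ ≈ -0.11111)
c(A) = 5/A
D(b) = -17/9 - b/27 (D(b) = -2 + ((-3 + b)*(-⅑))/3 = -2 + (⅓ - b/9)/3 = -2 + (⅑ - b/27) = -17/9 - b/27)
D(-1)*c(R(a(-5))) = (-17/9 - 1/27*(-1))*(5/((√2*√(-5)))) = (-17/9 + 1/27)*(5/((√2*(I*√5)))) = -250/(27*(I*√10)) = -250*(-I*√10/10)/27 = -(-25)*I*√10/27 = 25*I*√10/27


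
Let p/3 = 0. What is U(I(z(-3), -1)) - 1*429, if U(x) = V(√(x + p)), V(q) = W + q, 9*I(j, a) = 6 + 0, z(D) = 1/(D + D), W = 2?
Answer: -427 + √6/3 ≈ -426.18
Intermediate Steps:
p = 0 (p = 3*0 = 0)
z(D) = 1/(2*D)
I(j, a) = ⅔ (I(j, a) = (6 + 0)/9 = (⅑)*6 = ⅔)
V(q) = 2 + q
U(x) = 2 + √x (U(x) = 2 + √(x + 0) = 2 + √x)
U(I(z(-3), -1)) - 1*429 = (2 + √(⅔)) - 1*429 = (2 + √6/3) - 429 = -427 + √6/3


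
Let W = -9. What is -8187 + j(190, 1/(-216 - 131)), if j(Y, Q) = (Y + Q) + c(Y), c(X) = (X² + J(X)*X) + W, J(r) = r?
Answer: 22275317/347 ≈ 64194.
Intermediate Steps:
c(X) = -9 + 2*X² (c(X) = (X² + X*X) - 9 = (X² + X²) - 9 = 2*X² - 9 = -9 + 2*X²)
j(Y, Q) = -9 + Q + Y + 2*Y² (j(Y, Q) = (Y + Q) + (-9 + 2*Y²) = (Q + Y) + (-9 + 2*Y²) = -9 + Q + Y + 2*Y²)
-8187 + j(190, 1/(-216 - 131)) = -8187 + (-9 + 1/(-216 - 131) + 190 + 2*190²) = -8187 + (-9 + 1/(-347) + 190 + 2*36100) = -8187 + (-9 - 1/347 + 190 + 72200) = -8187 + 25116206/347 = 22275317/347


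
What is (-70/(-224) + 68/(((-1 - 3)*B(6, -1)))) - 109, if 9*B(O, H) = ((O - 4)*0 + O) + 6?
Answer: -1943/16 ≈ -121.44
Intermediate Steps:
B(O, H) = ⅔ + O/9 (B(O, H) = (((O - 4)*0 + O) + 6)/9 = (((-4 + O)*0 + O) + 6)/9 = ((0 + O) + 6)/9 = (O + 6)/9 = (6 + O)/9 = ⅔ + O/9)
(-70/(-224) + 68/(((-1 - 3)*B(6, -1)))) - 109 = (-70/(-224) + 68/(((-1 - 3)*(⅔ + (⅑)*6)))) - 109 = (-70*(-1/224) + 68/((-4*(⅔ + ⅔)))) - 109 = (5/16 + 68/((-4*4/3))) - 109 = (5/16 + 68/(-16/3)) - 109 = (5/16 + 68*(-3/16)) - 109 = (5/16 - 51/4) - 109 = -199/16 - 109 = -1943/16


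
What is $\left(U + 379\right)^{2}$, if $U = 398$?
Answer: $603729$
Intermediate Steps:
$\left(U + 379\right)^{2} = \left(398 + 379\right)^{2} = 777^{2} = 603729$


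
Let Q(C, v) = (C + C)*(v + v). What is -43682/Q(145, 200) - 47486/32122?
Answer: -1727882301/931538000 ≈ -1.8549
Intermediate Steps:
Q(C, v) = 4*C*v (Q(C, v) = (2*C)*(2*v) = 4*C*v)
-43682/Q(145, 200) - 47486/32122 = -43682/(4*145*200) - 47486/32122 = -43682/116000 - 47486*1/32122 = -43682*1/116000 - 23743/16061 = -21841/58000 - 23743/16061 = -1727882301/931538000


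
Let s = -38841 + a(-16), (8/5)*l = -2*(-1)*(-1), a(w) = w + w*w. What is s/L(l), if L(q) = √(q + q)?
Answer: 38601*I*√10/5 ≈ 24413.0*I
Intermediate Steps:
a(w) = w + w²
l = -5/4 (l = 5*(-2*(-1)*(-1))/8 = 5*(2*(-1))/8 = (5/8)*(-2) = -5/4 ≈ -1.2500)
s = -38601 (s = -38841 - 16*(1 - 16) = -38841 - 16*(-15) = -38841 + 240 = -38601)
L(q) = √2*√q (L(q) = √(2*q) = √2*√q)
s/L(l) = -38601*(-I*√10/5) = -(-38601)*I*√10/5 = 38601*I*√10/5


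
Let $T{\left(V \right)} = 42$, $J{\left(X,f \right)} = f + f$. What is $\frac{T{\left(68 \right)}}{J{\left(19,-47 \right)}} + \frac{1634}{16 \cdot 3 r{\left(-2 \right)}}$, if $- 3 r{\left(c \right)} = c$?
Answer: $\frac{38063}{752} \approx 50.616$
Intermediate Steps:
$r{\left(c \right)} = - \frac{c}{3}$
$J{\left(X,f \right)} = 2 f$
$\frac{T{\left(68 \right)}}{J{\left(19,-47 \right)}} + \frac{1634}{16 \cdot 3 r{\left(-2 \right)}} = \frac{42}{2 \left(-47\right)} + \frac{1634}{16 \cdot 3 \left(\left(- \frac{1}{3}\right) \left(-2\right)\right)} = \frac{42}{-94} + \frac{1634}{48 \cdot \frac{2}{3}} = 42 \left(- \frac{1}{94}\right) + \frac{1634}{32} = - \frac{21}{47} + 1634 \cdot \frac{1}{32} = - \frac{21}{47} + \frac{817}{16} = \frac{38063}{752}$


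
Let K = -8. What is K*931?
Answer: -7448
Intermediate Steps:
K*931 = -8*931 = -7448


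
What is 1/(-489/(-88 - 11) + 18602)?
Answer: 33/614029 ≈ 5.3743e-5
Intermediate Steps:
1/(-489/(-88 - 11) + 18602) = 1/(-489/(-99) + 18602) = 1/(-489*(-1/99) + 18602) = 1/(163/33 + 18602) = 1/(614029/33) = 33/614029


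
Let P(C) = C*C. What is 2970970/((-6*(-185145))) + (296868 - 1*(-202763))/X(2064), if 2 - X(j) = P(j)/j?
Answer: -54889894883/229061394 ≈ -239.63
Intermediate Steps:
P(C) = C²
X(j) = 2 - j (X(j) = 2 - j²/j = 2 - j)
2970970/((-6*(-185145))) + (296868 - 1*(-202763))/X(2064) = 2970970/((-6*(-185145))) + (296868 - 1*(-202763))/(2 - 1*2064) = 2970970/1110870 + (296868 + 202763)/(2 - 2064) = 2970970*(1/1110870) + 499631/(-2062) = 297097/111087 + 499631*(-1/2062) = 297097/111087 - 499631/2062 = -54889894883/229061394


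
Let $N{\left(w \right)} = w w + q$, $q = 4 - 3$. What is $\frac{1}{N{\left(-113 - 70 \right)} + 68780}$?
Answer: $\frac{1}{102270} \approx 9.778 \cdot 10^{-6}$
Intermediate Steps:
$q = 1$
$N{\left(w \right)} = 1 + w^{2}$ ($N{\left(w \right)} = w w + 1 = w^{2} + 1 = 1 + w^{2}$)
$\frac{1}{N{\left(-113 - 70 \right)} + 68780} = \frac{1}{\left(1 + \left(-113 - 70\right)^{2}\right) + 68780} = \frac{1}{\left(1 + \left(-183\right)^{2}\right) + 68780} = \frac{1}{\left(1 + 33489\right) + 68780} = \frac{1}{33490 + 68780} = \frac{1}{102270}$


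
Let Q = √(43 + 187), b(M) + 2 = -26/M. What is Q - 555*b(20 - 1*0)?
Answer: 3663/2 + √230 ≈ 1846.7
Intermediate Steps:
b(M) = -2 - 26/M
Q = √230 ≈ 15.166
Q - 555*b(20 - 1*0) = √230 - 555*(-2 - 26/(20 - 1*0)) = √230 - 555*(-2 - 26/(20 + 0)) = √230 - 555*(-2 - 26/20) = √230 - 555*(-2 - 26*1/20) = √230 - 555*(-2 - 13/10) = √230 - 555*(-33/10) = √230 + 3663/2 = 3663/2 + √230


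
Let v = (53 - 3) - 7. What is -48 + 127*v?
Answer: 5413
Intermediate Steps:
v = 43 (v = 50 - 7 = 43)
-48 + 127*v = -48 + 127*43 = -48 + 5461 = 5413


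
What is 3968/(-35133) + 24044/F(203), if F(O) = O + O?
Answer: 60223346/1018857 ≈ 59.109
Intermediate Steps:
F(O) = 2*O
3968/(-35133) + 24044/F(203) = 3968/(-35133) + 24044/((2*203)) = 3968*(-1/35133) + 24044/406 = -3968/35133 + 24044*(1/406) = -3968/35133 + 12022/203 = 60223346/1018857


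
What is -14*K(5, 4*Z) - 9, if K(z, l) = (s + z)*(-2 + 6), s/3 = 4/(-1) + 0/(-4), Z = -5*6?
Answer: 383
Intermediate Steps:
Z = -30
s = -12 (s = 3*(4/(-1) + 0/(-4)) = 3*(4*(-1) + 0*(-1/4)) = 3*(-4 + 0) = 3*(-4) = -12)
K(z, l) = -48 + 4*z (K(z, l) = (-12 + z)*(-2 + 6) = (-12 + z)*4 = -48 + 4*z)
-14*K(5, 4*Z) - 9 = -14*(-48 + 4*5) - 9 = -14*(-48 + 20) - 9 = -14*(-28) - 9 = 392 - 9 = 383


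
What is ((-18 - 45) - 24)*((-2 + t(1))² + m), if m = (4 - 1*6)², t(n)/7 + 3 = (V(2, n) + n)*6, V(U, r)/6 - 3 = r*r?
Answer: -91761771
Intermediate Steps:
V(U, r) = 18 + 6*r² (V(U, r) = 18 + 6*(r*r) = 18 + 6*r²)
t(n) = 735 + 42*n + 252*n² (t(n) = -21 + 7*(((18 + 6*n²) + n)*6) = -21 + 7*((18 + n + 6*n²)*6) = -21 + 7*(108 + 6*n + 36*n²) = -21 + (756 + 42*n + 252*n²) = 735 + 42*n + 252*n²)
m = 4 (m = (4 - 6)² = (-2)² = 4)
((-18 - 45) - 24)*((-2 + t(1))² + m) = ((-18 - 45) - 24)*((-2 + (735 + 42*1 + 252*1²))² + 4) = (-63 - 24)*((-2 + (735 + 42 + 252*1))² + 4) = -87*((-2 + (735 + 42 + 252))² + 4) = -87*((-2 + 1029)² + 4) = -87*(1027² + 4) = -87*(1054729 + 4) = -87*1054733 = -91761771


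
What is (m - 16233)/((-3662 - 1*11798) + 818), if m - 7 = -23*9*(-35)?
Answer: 8981/14642 ≈ 0.61337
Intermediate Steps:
m = 7252 (m = 7 - 23*9*(-35) = 7 - 207*(-35) = 7 + 7245 = 7252)
(m - 16233)/((-3662 - 1*11798) + 818) = (7252 - 16233)/((-3662 - 1*11798) + 818) = -8981/((-3662 - 11798) + 818) = -8981/(-15460 + 818) = -8981/(-14642) = -8981*(-1/14642) = 8981/14642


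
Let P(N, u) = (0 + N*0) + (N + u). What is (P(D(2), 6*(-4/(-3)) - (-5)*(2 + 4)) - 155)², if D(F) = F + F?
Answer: 12769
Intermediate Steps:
D(F) = 2*F
P(N, u) = N + u (P(N, u) = (0 + 0) + (N + u) = 0 + (N + u) = N + u)
(P(D(2), 6*(-4/(-3)) - (-5)*(2 + 4)) - 155)² = ((2*2 + (6*(-4/(-3)) - (-5)*(2 + 4))) - 155)² = ((4 + (6*(-4*(-⅓)) - (-5)*6)) - 155)² = ((4 + (6*(4/3) - 1*(-30))) - 155)² = ((4 + (8 + 30)) - 155)² = ((4 + 38) - 155)² = (42 - 155)² = (-113)² = 12769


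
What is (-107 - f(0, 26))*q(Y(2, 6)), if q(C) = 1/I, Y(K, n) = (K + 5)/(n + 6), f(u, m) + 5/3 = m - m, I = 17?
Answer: -316/51 ≈ -6.1961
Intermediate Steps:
f(u, m) = -5/3 (f(u, m) = -5/3 + (m - m) = -5/3 + 0 = -5/3)
Y(K, n) = (5 + K)/(6 + n)
q(C) = 1/17
(-107 - f(0, 26))*q(Y(2, 6)) = (-107 - 1*(-5/3))*(1/17) = (-107 + 5/3)*(1/17) = -316/3*1/17 = -316/51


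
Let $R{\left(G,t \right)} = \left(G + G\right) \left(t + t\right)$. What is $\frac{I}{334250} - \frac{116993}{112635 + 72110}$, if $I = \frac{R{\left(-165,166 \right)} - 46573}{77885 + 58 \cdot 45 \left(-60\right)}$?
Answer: $- \frac{615622833107533}{972146248823750} \approx -0.63326$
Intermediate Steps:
$R{\left(G,t \right)} = 4 G t$ ($R{\left(G,t \right)} = 2 G 2 t = 4 G t$)
$I = \frac{156133}{78715}$ ($I = \frac{4 \left(-165\right) 166 - 46573}{77885 + 58 \cdot 45 \left(-60\right)} = \frac{-109560 - 46573}{77885 + 2610 \left(-60\right)} = - \frac{156133}{77885 - 156600} = - \frac{156133}{-78715} = \left(-156133\right) \left(- \frac{1}{78715}\right) = \frac{156133}{78715} \approx 1.9835$)
$\frac{I}{334250} - \frac{116993}{112635 + 72110} = \frac{156133}{78715 \cdot 334250} - \frac{116993}{112635 + 72110} = \frac{156133}{78715} \cdot \frac{1}{334250} - \frac{116993}{184745} = \frac{156133}{26310488750} - \frac{116993}{184745} = - \frac{615622833107533}{972146248823750}$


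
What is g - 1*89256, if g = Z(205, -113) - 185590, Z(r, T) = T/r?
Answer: -56343543/205 ≈ -2.7485e+5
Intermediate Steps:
g = -38046063/205 (g = -113/205 - 185590 = -38046063/205 ≈ -1.8559e+5)
g - 1*89256 = -38046063/205 - 1*89256 = -38046063/205 - 89256 = -56343543/205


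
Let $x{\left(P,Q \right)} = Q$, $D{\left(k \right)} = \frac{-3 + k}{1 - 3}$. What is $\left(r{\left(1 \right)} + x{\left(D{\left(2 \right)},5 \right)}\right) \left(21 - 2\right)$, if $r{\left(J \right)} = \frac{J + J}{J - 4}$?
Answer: $\frac{247}{3} \approx 82.333$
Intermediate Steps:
$D{\left(k \right)} = \frac{3}{2} - \frac{k}{2}$ ($D{\left(k \right)} = \frac{-3 + k}{-2} = \left(-3 + k\right) \left(- \frac{1}{2}\right) = \frac{3}{2} - \frac{k}{2}$)
$r{\left(J \right)} = \frac{2 J}{-4 + J}$
$\left(r{\left(1 \right)} + x{\left(D{\left(2 \right)},5 \right)}\right) \left(21 - 2\right) = \left(2 \cdot 1 \frac{1}{-4 + 1} + 5\right) \left(21 - 2\right) = \left(2 \cdot 1 \frac{1}{-3} + 5\right) 19 = \left(2 \cdot 1 \left(- \frac{1}{3}\right) + 5\right) 19 = \left(- \frac{2}{3} + 5\right) 19 = \frac{13}{3} \cdot 19 = \frac{247}{3}$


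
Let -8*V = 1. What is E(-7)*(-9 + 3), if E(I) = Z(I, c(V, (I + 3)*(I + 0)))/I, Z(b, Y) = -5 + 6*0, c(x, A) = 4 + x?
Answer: -30/7 ≈ -4.2857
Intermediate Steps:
V = -⅛ (V = -⅛*1 = -⅛ ≈ -0.12500)
Z(b, Y) = -5 (Z(b, Y) = -5 + 0 = -5)
E(I) = -5/I
E(-7)*(-9 + 3) = (-5/(-7))*(-9 + 3) = -5*(-⅐)*(-6) = (5/7)*(-6) = -30/7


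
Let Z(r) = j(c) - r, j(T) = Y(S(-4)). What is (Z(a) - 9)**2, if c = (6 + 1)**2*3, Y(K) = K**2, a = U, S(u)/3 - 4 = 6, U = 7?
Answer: 781456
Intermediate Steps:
S(u) = 30 (S(u) = 12 + 3*6 = 12 + 18 = 30)
a = 7
c = 147 (c = 7**2*3 = 49*3 = 147)
j(T) = 900 (j(T) = 30**2 = 900)
Z(r) = 900 - r
(Z(a) - 9)**2 = ((900 - 1*7) - 9)**2 = ((900 - 7) - 9)**2 = (893 - 9)**2 = 884**2 = 781456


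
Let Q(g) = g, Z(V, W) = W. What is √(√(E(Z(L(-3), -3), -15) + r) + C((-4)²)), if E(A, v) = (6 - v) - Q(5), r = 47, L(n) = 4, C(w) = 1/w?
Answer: √(1 + 48*√7)/4 ≈ 2.8284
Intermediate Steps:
E(A, v) = 1 - v (E(A, v) = (6 - v) - 1*5 = (6 - v) - 5 = 1 - v)
√(√(E(Z(L(-3), -3), -15) + r) + C((-4)²)) = √(√((1 - 1*(-15)) + 47) + 1/((-4)²)) = √(√((1 + 15) + 47) + 1/16) = √(√(16 + 47) + 1/16) = √(√63 + 1/16) = √(3*√7 + 1/16) = √(1/16 + 3*√7)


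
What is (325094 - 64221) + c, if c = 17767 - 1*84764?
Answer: 193876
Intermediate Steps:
c = -66997 (c = 17767 - 84764 = -66997)
(325094 - 64221) + c = (325094 - 64221) - 66997 = 260873 - 66997 = 193876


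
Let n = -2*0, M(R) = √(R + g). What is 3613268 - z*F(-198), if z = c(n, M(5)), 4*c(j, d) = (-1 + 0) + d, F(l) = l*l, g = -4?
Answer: 3613268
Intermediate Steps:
M(R) = √(-4 + R) (M(R) = √(R - 4) = √(-4 + R))
F(l) = l²
n = 0
c(j, d) = -¼ + d/4 (c(j, d) = ((-1 + 0) + d)/4 = (-1 + d)/4 = -¼ + d/4)
z = 0 (z = -¼ + √(-4 + 5)/4 = -¼ + √1/4 = -¼ + (¼)*1 = -¼ + ¼ = 0)
3613268 - z*F(-198) = 3613268 - 0*(-198)² = 3613268 - 0*39204 = 3613268 - 1*0 = 3613268 + 0 = 3613268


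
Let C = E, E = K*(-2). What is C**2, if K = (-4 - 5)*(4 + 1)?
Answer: 8100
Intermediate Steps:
K = -45 (K = -9*5 = -45)
E = 90 (E = -45*(-2) = 90)
C = 90
C**2 = 90**2 = 8100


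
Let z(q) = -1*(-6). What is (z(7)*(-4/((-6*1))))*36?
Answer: 144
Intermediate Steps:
z(q) = 6
(z(7)*(-4/((-6*1))))*36 = (6*(-4/((-6*1))))*36 = (6*(-4/(-6)))*36 = (6*(-4*(-1/6)))*36 = (6*(2/3))*36 = 4*36 = 144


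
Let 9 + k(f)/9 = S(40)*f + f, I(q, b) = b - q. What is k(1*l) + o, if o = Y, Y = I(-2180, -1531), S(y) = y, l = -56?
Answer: -20096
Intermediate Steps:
Y = 649 (Y = -1531 - 1*(-2180) = -1531 + 2180 = 649)
o = 649
k(f) = -81 + 369*f (k(f) = -81 + 9*(40*f + f) = -81 + 9*(41*f) = -81 + 369*f)
k(1*l) + o = (-81 + 369*(1*(-56))) + 649 = (-81 + 369*(-56)) + 649 = (-81 - 20664) + 649 = -20745 + 649 = -20096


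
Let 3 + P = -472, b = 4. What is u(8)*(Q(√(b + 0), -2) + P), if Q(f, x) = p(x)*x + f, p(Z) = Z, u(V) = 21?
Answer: -9849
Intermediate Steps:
P = -475 (P = -3 - 472 = -475)
Q(f, x) = f + x² (Q(f, x) = x*x + f = x² + f = f + x²)
u(8)*(Q(√(b + 0), -2) + P) = 21*((√(4 + 0) + (-2)²) - 475) = 21*((√4 + 4) - 475) = 21*((2 + 4) - 475) = 21*(6 - 475) = 21*(-469) = -9849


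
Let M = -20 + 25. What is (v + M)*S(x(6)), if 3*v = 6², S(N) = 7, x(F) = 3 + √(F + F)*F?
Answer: 119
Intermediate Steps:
x(F) = 3 + √2*F^(3/2) (x(F) = 3 + √(2*F)*F = 3 + (√2*√F)*F = 3 + √2*F^(3/2))
v = 12 (v = (⅓)*6² = (⅓)*36 = 12)
M = 5
(v + M)*S(x(6)) = (12 + 5)*7 = 17*7 = 119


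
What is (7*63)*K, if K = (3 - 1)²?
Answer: 1764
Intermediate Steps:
K = 4 (K = 2² = 4)
(7*63)*K = (7*63)*4 = 441*4 = 1764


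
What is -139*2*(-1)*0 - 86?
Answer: -86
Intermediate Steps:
-139*2*(-1)*0 - 86 = -(-278)*0 - 86 = -139*0 - 86 = 0 - 86 = -86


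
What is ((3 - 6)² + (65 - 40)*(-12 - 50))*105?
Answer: -161805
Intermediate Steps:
((3 - 6)² + (65 - 40)*(-12 - 50))*105 = ((-3)² + 25*(-62))*105 = (9 - 1550)*105 = -1541*105 = -161805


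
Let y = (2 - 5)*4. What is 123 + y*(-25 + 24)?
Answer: 135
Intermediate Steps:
y = -12 (y = -3*4 = -12)
123 + y*(-25 + 24) = 123 - 12*(-25 + 24) = 123 - 12*(-1) = 123 + 12 = 135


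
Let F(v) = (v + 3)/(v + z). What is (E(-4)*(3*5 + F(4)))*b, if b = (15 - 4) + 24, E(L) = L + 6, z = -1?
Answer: 3640/3 ≈ 1213.3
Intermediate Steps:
E(L) = 6 + L
b = 35 (b = 11 + 24 = 35)
F(v) = (3 + v)/(-1 + v) (F(v) = (v + 3)/(v - 1) = (3 + v)/(-1 + v))
(E(-4)*(3*5 + F(4)))*b = ((6 - 4)*(3*5 + (3 + 4)/(-1 + 4)))*35 = (2*(15 + 7/3))*35 = (2*(52/3))*35 = (104/3)*35 = 3640/3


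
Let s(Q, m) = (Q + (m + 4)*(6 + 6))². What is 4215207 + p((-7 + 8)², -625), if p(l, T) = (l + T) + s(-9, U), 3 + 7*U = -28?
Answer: 206524368/49 ≈ 4.2148e+6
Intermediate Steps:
U = -31/7 (U = -3/7 + (⅐)*(-28) = -3/7 - 4 = -31/7 ≈ -4.4286)
s(Q, m) = (48 + Q + 12*m)² (s(Q, m) = (Q + (4 + m)*12)² = (Q + (48 + 12*m))² = (48 + Q + 12*m)²)
p(l, T) = 9801/49 + T + l (p(l, T) = (l + T) + (48 - 9 + 12*(-31/7))² = (T + l) + (48 - 9 - 372/7)² = (T + l) + (-99/7)² = (T + l) + 9801/49 = 9801/49 + T + l)
4215207 + p((-7 + 8)², -625) = 4215207 + (9801/49 - 625 + (-7 + 8)²) = 4215207 + (9801/49 - 625 + 1²) = 4215207 + (9801/49 - 625 + 1) = 4215207 - 20775/49 = 206524368/49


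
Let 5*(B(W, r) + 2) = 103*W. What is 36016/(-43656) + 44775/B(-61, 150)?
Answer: -1250016961/34340901 ≈ -36.400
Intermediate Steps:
B(W, r) = -2 + 103*W/5 (B(W, r) = -2 + (103*W)/5 = -2 + 103*W/5)
36016/(-43656) + 44775/B(-61, 150) = 36016/(-43656) + 44775/(-2 + (103/5)*(-61)) = 36016*(-1/43656) + 44775/(-2 - 6283/5) = -4502/5457 + 44775/(-6293/5) = -4502/5457 + 44775*(-5/6293) = -4502/5457 - 223875/6293 = -1250016961/34340901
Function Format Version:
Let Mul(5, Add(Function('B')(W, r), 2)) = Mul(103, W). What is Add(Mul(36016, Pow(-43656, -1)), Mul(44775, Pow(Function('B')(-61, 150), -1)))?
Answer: Rational(-1250016961, 34340901) ≈ -36.400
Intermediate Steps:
Function('B')(W, r) = Add(-2, Mul(Rational(103, 5), W)) (Function('B')(W, r) = Add(-2, Mul(Rational(1, 5), Mul(103, W))) = Add(-2, Mul(Rational(103, 5), W)))
Add(Mul(36016, Pow(-43656, -1)), Mul(44775, Pow(Function('B')(-61, 150), -1))) = Add(Mul(36016, Pow(-43656, -1)), Mul(44775, Pow(Add(-2, Mul(Rational(103, 5), -61)), -1))) = Add(Mul(36016, Rational(-1, 43656)), Mul(44775, Pow(Add(-2, Rational(-6283, 5)), -1))) = Add(Rational(-4502, 5457), Mul(44775, Pow(Rational(-6293, 5), -1))) = Add(Rational(-4502, 5457), Mul(44775, Rational(-5, 6293))) = Add(Rational(-4502, 5457), Rational(-223875, 6293)) = Rational(-1250016961, 34340901)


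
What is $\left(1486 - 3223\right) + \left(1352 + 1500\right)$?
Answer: $1115$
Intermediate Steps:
$\left(1486 - 3223\right) + \left(1352 + 1500\right) = -1737 + 2852 = 1115$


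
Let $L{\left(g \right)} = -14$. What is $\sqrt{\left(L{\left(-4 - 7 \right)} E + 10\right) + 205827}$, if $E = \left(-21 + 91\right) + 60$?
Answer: $\sqrt{204017} \approx 451.68$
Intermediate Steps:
$E = 130$ ($E = 70 + 60 = 130$)
$\sqrt{\left(L{\left(-4 - 7 \right)} E + 10\right) + 205827} = \sqrt{\left(\left(-14\right) 130 + 10\right) + 205827} = \sqrt{\left(-1820 + 10\right) + 205827} = \sqrt{-1810 + 205827} = \sqrt{204017}$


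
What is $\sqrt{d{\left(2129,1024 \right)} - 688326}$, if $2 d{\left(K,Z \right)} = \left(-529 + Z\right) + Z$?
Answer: $\frac{i \sqrt{2750266}}{2} \approx 829.2 i$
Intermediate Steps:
$d{\left(K,Z \right)} = - \frac{529}{2} + Z$ ($d{\left(K,Z \right)} = \frac{\left(-529 + Z\right) + Z}{2} = \frac{-529 + 2 Z}{2} = - \frac{529}{2} + Z$)
$\sqrt{d{\left(2129,1024 \right)} - 688326} = \sqrt{\left(- \frac{529}{2} + 1024\right) - 688326} = \sqrt{\frac{1519}{2} - 688326} = \sqrt{- \frac{1375133}{2}} = \frac{i \sqrt{2750266}}{2}$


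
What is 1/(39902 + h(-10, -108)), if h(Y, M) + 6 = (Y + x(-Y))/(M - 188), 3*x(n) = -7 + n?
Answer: 296/11809225 ≈ 2.5065e-5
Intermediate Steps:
x(n) = -7/3 + n/3 (x(n) = (-7 + n)/3 = -7/3 + n/3)
h(Y, M) = -6 + (-7/3 + 2*Y/3)/(-188 + M) (h(Y, M) = -6 + (Y + (-7/3 + (-Y)/3))/(M - 188) = -6 + (Y + (-7/3 - Y/3))/(-188 + M) = -6 + (-7/3 + 2*Y/3)/(-188 + M))
1/(39902 + h(-10, -108)) = 1/(39902 + (3377 - 18*(-108) + 2*(-10))/(3*(-188 - 108))) = 1/(39902 + (⅓)*(3377 + 1944 - 20)/(-296)) = 1/(39902 + (⅓)*(-1/296)*5301) = 1/(39902 - 1767/296) = 1/(11809225/296) = 296/11809225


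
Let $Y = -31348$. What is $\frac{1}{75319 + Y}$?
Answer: $\frac{1}{43971} \approx 2.2742 \cdot 10^{-5}$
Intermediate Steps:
$\frac{1}{75319 + Y} = \frac{1}{75319 - 31348} = \frac{1}{43971}$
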